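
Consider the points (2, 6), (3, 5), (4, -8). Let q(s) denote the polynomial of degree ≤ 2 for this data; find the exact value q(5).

-33

Evaluate each Lagrange basis at s = 5:
L_0(5) = (2)·(1)/[(-1)·(-2)] = 1
L_1(5) = (3)·(1)/[(1)·(-1)] = -3
L_2(5) = (3)·(2)/[(2)·(1)] = 3
Sum: 6·(1) + 5·(-3) + (-8)·(3) = -33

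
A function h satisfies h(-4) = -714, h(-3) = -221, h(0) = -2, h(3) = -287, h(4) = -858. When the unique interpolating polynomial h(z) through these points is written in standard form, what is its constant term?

L_0(z) = (z + 3)z(z - 3)(z - 4) / [224] = (1/224)z^4 - (1/56)z^3 - (9/224)z^2 + (9/56)z
L_1(z) = (z + 4)z(z - 3)(z - 4) / [-126] = -(1/126)z^4 + (1/42)z^3 + (8/63)z^2 - (8/21)z
L_2(z) = (z + 4)(z + 3)(z - 3)(z - 4) / [144] = (1/144)z^4 - (25/144)z^2 + 1
L_3(z) = (z + 4)(z + 3)z(z - 4) / [-126] = -(1/126)z^4 - (1/42)z^3 + (8/63)z^2 + (8/21)z
L_4(z) = (z + 4)(z + 3)z(z - 3) / [224] = (1/224)z^4 + (1/56)z^3 - (9/224)z^2 - (9/56)z
h(z) = (-714)·L_0 + (-221)·L_1 + (-2)·L_2 + (-287)·L_3 + (-858)·L_4
Only the constant term is needed; take it from each L_i and combine:
(-714)·(0) + (-221)·(0) + (-2)·(1) + (-287)·(0) + (-858)·(0) = -2

-2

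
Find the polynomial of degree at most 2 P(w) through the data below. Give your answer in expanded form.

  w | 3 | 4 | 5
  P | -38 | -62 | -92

Newton's divided differences:
P[3,4] = (-62 - (-38)) / (4 - 3) = -24
P[4,5] = (-92 - (-62)) / (5 - 4) = -30
P[3,4,5] = (-30 - (-24)) / (5 - 3) = -3
P(w) = -38 + (-24)·(w - 3) + (-3)·(w - 3)(w - 4)
Expanding: P(w) = -3w^2 - 3w - 2

P(w) = -3w^2 - 3w - 2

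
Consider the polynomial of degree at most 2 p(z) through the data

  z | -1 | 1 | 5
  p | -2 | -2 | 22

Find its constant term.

-3

Build the Lagrange basis polynomials:
L_0(z) = (z - 1)(z - 5) / [12] = (1/12)z^2 - (1/2)z + 5/12
L_1(z) = (z + 1)(z - 5) / [-8] = -(1/8)z^2 + (1/2)z + 5/8
L_2(z) = (z + 1)(z - 1) / [24] = (1/24)z^2 - 1/24
p(z) = (-2)·L_0 + (-2)·L_1 + 22·L_2
Only the constant term is needed; take it from each L_i and combine:
(-2)·(5/12) + (-2)·(5/8) + 22·(-1/24) = -3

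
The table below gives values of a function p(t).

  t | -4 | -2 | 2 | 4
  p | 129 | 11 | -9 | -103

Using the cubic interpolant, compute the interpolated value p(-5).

257

Evaluate each Lagrange basis at t = -5:
L_0(-5) = (-3)·(-7)·(-9)/[(-2)·(-6)·(-8)] = 63/32
L_1(-5) = (-1)·(-7)·(-9)/[(2)·(-4)·(-6)] = -21/16
L_2(-5) = (-1)·(-3)·(-9)/[(6)·(4)·(-2)] = 9/16
L_3(-5) = (-1)·(-3)·(-7)/[(8)·(6)·(2)] = -7/32
Sum: 129·(63/32) + 11·(-21/16) + (-9)·(9/16) + (-103)·(-7/32) = 257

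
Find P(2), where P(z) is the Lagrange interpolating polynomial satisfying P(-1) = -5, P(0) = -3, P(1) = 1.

7

Evaluate each Lagrange basis at z = 2:
L_0(2) = (2)·(1)/[(-1)·(-2)] = 1
L_1(2) = (3)·(1)/[(1)·(-1)] = -3
L_2(2) = (3)·(2)/[(2)·(1)] = 3
Sum: (-5)·(1) + (-3)·(-3) + 1·(3) = 7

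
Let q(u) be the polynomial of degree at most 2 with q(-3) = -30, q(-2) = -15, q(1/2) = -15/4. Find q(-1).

-6

L_0(-1) = (1)·(-3/2)/[(-1)·(-7/2)] = -3/7
L_1(-1) = (2)·(-3/2)/[(1)·(-5/2)] = 6/5
L_2(-1) = (2)·(1)/[(7/2)·(5/2)] = 8/35
Sum: (-30)·(-3/7) + (-15)·(6/5) + (-15/4)·(8/35) = -6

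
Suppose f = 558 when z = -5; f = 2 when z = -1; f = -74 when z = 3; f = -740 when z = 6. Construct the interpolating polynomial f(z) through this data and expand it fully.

Newton's divided differences:
f[-5,-1] = (2 - 558) / (-1 - (-5)) = -139
f[-1,3] = (-74 - 2) / (3 - (-1)) = -19
f[3,6] = (-740 - (-74)) / (6 - 3) = -222
f[-5,-1,3] = (-19 - (-139)) / (3 - (-5)) = 15
f[-1,3,6] = (-222 - (-19)) / (6 - (-1)) = -29
f[-5,-1,3,6] = (-29 - 15) / (6 - (-5)) = -4
f(z) = 558 + (-139)·(z + 5) + 15·(z + 5)(z + 1) + (-4)·(z + 5)(z + 1)(z - 3)
Expanding: f(z) = -4z^3 + 3z^2 + 3z - 2

f(z) = -4z^3 + 3z^2 + 3z - 2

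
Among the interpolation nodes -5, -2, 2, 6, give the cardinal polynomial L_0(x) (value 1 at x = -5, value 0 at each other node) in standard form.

L_0(x) = -(1/231)x^3 + (2/77)x^2 + (4/231)x - 8/77

L_0(x) = (x + 2)(x - 2)(x - 6) / [(-3)·(-7)·(-11)]
       = (x^3 - 6x^2 - 4x + 24) / (-231)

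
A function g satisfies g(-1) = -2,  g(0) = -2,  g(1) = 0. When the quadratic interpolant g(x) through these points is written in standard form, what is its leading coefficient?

The leading coefficient equals the top divided difference g[-1,0,1].
g[-1,0] = (-2 - (-2)) / (0 - (-1)) = 0
g[0,1] = (0 - (-2)) / (1 - 0) = 2
g[-1,0,1] = (2 - 0) / (1 - (-1)) = 1

1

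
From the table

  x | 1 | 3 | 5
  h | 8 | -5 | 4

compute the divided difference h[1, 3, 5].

11/4

h[1,3] = (-5 - 8) / (3 - 1) = -13/2
h[3,5] = (4 - (-5)) / (5 - 3) = 9/2
h[1,3,5] = (9/2 - (-13/2)) / (5 - 1) = 11/4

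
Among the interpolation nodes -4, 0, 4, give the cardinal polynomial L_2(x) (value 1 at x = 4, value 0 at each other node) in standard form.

L_2(x) = (1/32)x^2 + (1/8)x

L_2(x) = (x + 4)x / [(8)·(4)]
       = (x^2 + 4x) / (32)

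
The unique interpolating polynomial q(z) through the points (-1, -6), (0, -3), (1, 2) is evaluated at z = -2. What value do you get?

Using Newton's divided-difference form:
q[-1,0] = (-3 - (-6)) / (0 - (-1)) = 3
q[0,1] = (2 - (-3)) / (1 - 0) = 5
q[-1,0,1] = (5 - 3) / (1 - (-1)) = 1
q(-2) = -6 + 3·(-1) + 1·(-1)·(-2) = -7

-7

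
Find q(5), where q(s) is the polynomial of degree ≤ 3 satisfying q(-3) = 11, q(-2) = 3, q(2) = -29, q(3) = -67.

-221

Evaluate each Lagrange basis at s = 5:
L_0(5) = (7)·(3)·(2)/[(-1)·(-5)·(-6)] = -7/5
L_1(5) = (8)·(3)·(2)/[(1)·(-4)·(-5)] = 12/5
L_2(5) = (8)·(7)·(2)/[(5)·(4)·(-1)] = -28/5
L_3(5) = (8)·(7)·(3)/[(6)·(5)·(1)] = 28/5
Sum: 11·(-7/5) + 3·(12/5) + (-29)·(-28/5) + (-67)·(28/5) = -221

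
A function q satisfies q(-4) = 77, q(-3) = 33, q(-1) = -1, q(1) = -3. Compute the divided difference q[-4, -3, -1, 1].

-1

q[-4,-3] = (33 - 77) / (-3 - (-4)) = -44
q[-3,-1] = (-1 - 33) / (-1 - (-3)) = -17
q[-1,1] = (-3 - (-1)) / (1 - (-1)) = -1
q[-4,-3,-1] = (-17 - (-44)) / (-1 - (-4)) = 9
q[-3,-1,1] = (-1 - (-17)) / (1 - (-3)) = 4
q[-4,-3,-1,1] = (4 - 9) / (1 - (-4)) = -1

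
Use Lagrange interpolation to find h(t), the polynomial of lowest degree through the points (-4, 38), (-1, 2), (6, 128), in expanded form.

h(t) = 3t^2 + 3t + 2

L_0(t) = (t + 1)(t - 6) / [30] = (1/30)t^2 - (1/6)t - 1/5
L_1(t) = (t + 4)(t - 6) / [-21] = -(1/21)t^2 + (2/21)t + 8/7
L_2(t) = (t + 4)(t + 1) / [70] = (1/70)t^2 + (1/14)t + 2/35
h(t) = 38·L_0 + 2·L_1 + 128·L_2
  38·L_0(t) = (19/15)t^2 - (19/3)t - 38/5
  2·L_1(t) = -(2/21)t^2 + (4/21)t + 16/7
  128·L_2(t) = (64/35)t^2 + (64/7)t + 256/35
Adding term by term: 3t^2 + 3t + 2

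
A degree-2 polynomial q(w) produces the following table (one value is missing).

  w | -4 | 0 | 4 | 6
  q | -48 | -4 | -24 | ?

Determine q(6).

-58

The 3 known values determine q uniquely (degree ≤ 2).
Evaluate each Lagrange basis at w = 6:
L_0(6) = (6)·(2)/[(-4)·(-8)] = 3/8
L_1(6) = (10)·(2)/[(4)·(-4)] = -5/4
L_2(6) = (10)·(6)/[(8)·(4)] = 15/8
Sum: (-48)·(3/8) + (-4)·(-5/4) + (-24)·(15/8) = -58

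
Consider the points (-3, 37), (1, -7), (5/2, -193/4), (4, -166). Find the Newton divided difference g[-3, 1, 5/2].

g[-3,1] = (-7 - 37) / (1 - (-3)) = -11
g[1,5/2] = (-193/4 - (-7)) / (5/2 - 1) = -55/2
g[-3,1,5/2] = (-55/2 - (-11)) / (5/2 - (-3)) = -3

-3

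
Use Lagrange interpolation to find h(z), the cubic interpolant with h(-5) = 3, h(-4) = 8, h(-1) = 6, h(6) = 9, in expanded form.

Build the Lagrange basis polynomials:
L_0(z) = (z + 4)(z + 1)(z - 6) / [-44] = -(1/44)z^3 + (1/44)z^2 + (13/22)z + 6/11
L_1(z) = (z + 5)(z + 1)(z - 6) / [30] = (1/30)z^3 - (31/30)z - 1
L_2(z) = (z + 5)(z + 4)(z - 6) / [-84] = -(1/84)z^3 - (1/28)z^2 + (17/42)z + 10/7
L_3(z) = (z + 5)(z + 4)(z + 1) / [770] = (1/770)z^3 + (1/77)z^2 + (29/770)z + 2/77
h(z) = 3·L_0 + 8·L_1 + 6·L_2 + 9·L_3
  3·L_0(z) = -(3/44)z^3 + (3/44)z^2 + (39/22)z + 18/11
  8·L_1(z) = (4/15)z^3 - (124/15)z - 8
  6·L_2(z) = -(1/14)z^3 - (3/14)z^2 + (17/7)z + 60/7
  9·L_3(z) = (9/770)z^3 + (9/77)z^2 + (261/770)z + 18/77
Adding term by term: (641/4620)z^3 - (9/308)z^2 - (4304/1155)z + 188/77

h(z) = (641/4620)z^3 - (9/308)z^2 - (4304/1155)z + 188/77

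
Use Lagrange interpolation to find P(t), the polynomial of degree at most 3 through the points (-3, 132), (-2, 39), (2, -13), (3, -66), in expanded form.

P(t) = -4t^3 + 4t^2 + 3t - 3

L_0(t) = (t + 2)(t - 2)(t - 3) / [-30] = -(1/30)t^3 + (1/10)t^2 + (2/15)t - 2/5
L_1(t) = (t + 3)(t - 2)(t - 3) / [20] = (1/20)t^3 - (1/10)t^2 - (9/20)t + 9/10
L_2(t) = (t + 3)(t + 2)(t - 3) / [-20] = -(1/20)t^3 - (1/10)t^2 + (9/20)t + 9/10
L_3(t) = (t + 3)(t + 2)(t - 2) / [30] = (1/30)t^3 + (1/10)t^2 - (2/15)t - 2/5
P(t) = 132·L_0 + 39·L_1 + (-13)·L_2 + (-66)·L_3
  132·L_0(t) = -(22/5)t^3 + (66/5)t^2 + (88/5)t - 264/5
  39·L_1(t) = (39/20)t^3 - (39/10)t^2 - (351/20)t + 351/10
  (-13)·L_2(t) = (13/20)t^3 + (13/10)t^2 - (117/20)t - 117/10
  (-66)·L_3(t) = -(11/5)t^3 - (33/5)t^2 + (44/5)t + 132/5
Adding term by term: -4t^3 + 4t^2 + 3t - 3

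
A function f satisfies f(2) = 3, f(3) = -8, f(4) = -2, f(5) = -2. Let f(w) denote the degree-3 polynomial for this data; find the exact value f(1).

L_0(1) = (-2)·(-3)·(-4)/[(-1)·(-2)·(-3)] = 4
L_1(1) = (-1)·(-3)·(-4)/[(1)·(-1)·(-2)] = -6
L_2(1) = (-1)·(-2)·(-4)/[(2)·(1)·(-1)] = 4
L_3(1) = (-1)·(-2)·(-3)/[(3)·(2)·(1)] = -1
Sum: 3·(4) + (-8)·(-6) + (-2)·(4) + (-2)·(-1) = 54

54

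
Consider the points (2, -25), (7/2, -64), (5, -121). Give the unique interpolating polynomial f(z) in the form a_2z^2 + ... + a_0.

L_0(z) = (z - 7/2)(z - 5) / [9/2] = (2/9)z^2 - (17/9)z + 35/9
L_1(z) = (z - 2)(z - 5) / [-9/4] = -(4/9)z^2 + (28/9)z - 40/9
L_2(z) = (z - 2)(z - 7/2) / [9/2] = (2/9)z^2 - (11/9)z + 14/9
f(z) = (-25)·L_0 + (-64)·L_1 + (-121)·L_2
  (-25)·L_0(z) = -(50/9)z^2 + (425/9)z - 875/9
  (-64)·L_1(z) = (256/9)z^2 - (1792/9)z + 2560/9
  (-121)·L_2(z) = -(242/9)z^2 + (1331/9)z - 1694/9
Adding term by term: -4z^2 - 4z - 1

f(z) = -4z^2 - 4z - 1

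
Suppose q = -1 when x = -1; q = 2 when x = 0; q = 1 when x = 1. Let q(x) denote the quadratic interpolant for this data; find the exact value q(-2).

-8

Evaluate each Lagrange basis at x = -2:
L_0(-2) = (-2)·(-3)/[(-1)·(-2)] = 3
L_1(-2) = (-1)·(-3)/[(1)·(-1)] = -3
L_2(-2) = (-1)·(-2)/[(2)·(1)] = 1
Sum: (-1)·(3) + 2·(-3) + 1·(1) = -8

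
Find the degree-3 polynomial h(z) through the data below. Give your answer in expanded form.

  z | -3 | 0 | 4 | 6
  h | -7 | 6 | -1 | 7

h(z) = (307/1512)z^3 - (1621/1512)z^2 - (179/252)z + 6

Build the Lagrange basis polynomials:
L_0(z) = z(z - 4)(z - 6) / [-189] = -(1/189)z^3 + (10/189)z^2 - (8/63)z
L_1(z) = (z + 3)(z - 4)(z - 6) / [72] = (1/72)z^3 - (7/72)z^2 - (1/12)z + 1
L_2(z) = (z + 3)z(z - 6) / [-56] = -(1/56)z^3 + (3/56)z^2 + (9/28)z
L_3(z) = (z + 3)z(z - 4) / [108] = (1/108)z^3 - (1/108)z^2 - (1/9)z
h(z) = (-7)·L_0 + 6·L_1 + (-1)·L_2 + 7·L_3
  (-7)·L_0(z) = (1/27)z^3 - (10/27)z^2 + (8/9)z
  6·L_1(z) = (1/12)z^3 - (7/12)z^2 - (1/2)z + 6
  (-1)·L_2(z) = (1/56)z^3 - (3/56)z^2 - (9/28)z
  7·L_3(z) = (7/108)z^3 - (7/108)z^2 - (7/9)z
Adding term by term: (307/1512)z^3 - (1621/1512)z^2 - (179/252)z + 6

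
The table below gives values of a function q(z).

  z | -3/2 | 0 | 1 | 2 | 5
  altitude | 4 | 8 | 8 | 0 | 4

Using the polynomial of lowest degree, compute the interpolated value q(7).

Using Newton's divided-difference form:
q[-3/2,0] = (8 - 4) / (0 - (-3/2)) = 8/3
q[0,1] = (8 - 8) / (1 - 0) = 0
q[1,2] = (0 - 8) / (2 - 1) = -8
q[2,5] = (4 - 0) / (5 - 2) = 4/3
q[-3/2,0,1] = (0 - 8/3) / (1 - (-3/2)) = -16/15
q[0,1,2] = (-8 - 0) / (2 - 0) = -4
q[1,2,5] = (4/3 - (-8)) / (5 - 1) = 7/3
q[-3/2,0,1,2] = (-4 - (-16/15)) / (2 - (-3/2)) = -88/105
q[0,1,2,5] = (7/3 - (-4)) / (5 - 0) = 19/15
q[-3/2,0,1,2,5] = (19/15 - (-88/105)) / (5 - (-3/2)) = 34/105
q(7) = 4 + (8/3)·(17/2) + (-16/15)·(17/2)·(7) + (-88/105)·(17/2)·(7)·(6) + (34/105)·(17/2)·(7)·(6)·(5) = 242

242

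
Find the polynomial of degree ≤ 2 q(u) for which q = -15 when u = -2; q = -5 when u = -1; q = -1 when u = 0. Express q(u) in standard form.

Newton's divided differences:
q[-2,-1] = (-5 - (-15)) / (-1 - (-2)) = 10
q[-1,0] = (-1 - (-5)) / (0 - (-1)) = 4
q[-2,-1,0] = (4 - 10) / (0 - (-2)) = -3
q(u) = -15 + 10·(u + 2) + (-3)·(u + 2)(u + 1)
Expanding: q(u) = -3u^2 + u - 1

q(u) = -3u^2 + u - 1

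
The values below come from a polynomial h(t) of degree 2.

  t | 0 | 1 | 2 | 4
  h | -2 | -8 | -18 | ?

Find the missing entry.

The 3 known values determine h uniquely (degree ≤ 2).
Evaluate each Lagrange basis at t = 4:
L_0(4) = (3)·(2)/[(-1)·(-2)] = 3
L_1(4) = (4)·(2)/[(1)·(-1)] = -8
L_2(4) = (4)·(3)/[(2)·(1)] = 6
Sum: (-2)·(3) + (-8)·(-8) + (-18)·(6) = -50

-50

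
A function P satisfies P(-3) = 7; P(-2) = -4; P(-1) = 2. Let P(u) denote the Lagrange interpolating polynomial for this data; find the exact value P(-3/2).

L_0(-3/2) = (1/2)·(-1/2)/[(-1)·(-2)] = -1/8
L_1(-3/2) = (3/2)·(-1/2)/[(1)·(-1)] = 3/4
L_2(-3/2) = (3/2)·(1/2)/[(2)·(1)] = 3/8
Sum: 7·(-1/8) + (-4)·(3/4) + 2·(3/8) = -25/8

-25/8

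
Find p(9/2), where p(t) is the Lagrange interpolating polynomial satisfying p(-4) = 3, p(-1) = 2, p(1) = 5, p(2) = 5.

-911/144

Evaluate each Lagrange basis at t = 9/2:
L_0(9/2) = (11/2)·(7/2)·(5/2)/[(-3)·(-5)·(-6)] = -77/144
L_1(9/2) = (17/2)·(7/2)·(5/2)/[(3)·(-2)·(-3)] = 595/144
L_2(9/2) = (17/2)·(11/2)·(5/2)/[(5)·(2)·(-1)] = -187/16
L_3(9/2) = (17/2)·(11/2)·(7/2)/[(6)·(3)·(1)] = 1309/144
Sum: 3·(-77/144) + 2·(595/144) + 5·(-187/16) + 5·(1309/144) = -911/144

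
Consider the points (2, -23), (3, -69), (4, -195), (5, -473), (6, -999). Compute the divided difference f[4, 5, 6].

-124

f[4,5] = (-473 - (-195)) / (5 - 4) = -278
f[5,6] = (-999 - (-473)) / (6 - 5) = -526
f[4,5,6] = (-526 - (-278)) / (6 - 4) = -124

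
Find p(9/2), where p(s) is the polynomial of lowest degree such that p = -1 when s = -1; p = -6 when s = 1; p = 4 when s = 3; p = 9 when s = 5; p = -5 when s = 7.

Evaluate each Lagrange basis at s = 9/2:
L_0(9/2) = (7/2)·(3/2)·(-1/2)·(-5/2)/[(-2)·(-4)·(-6)·(-8)] = 35/2048
L_1(9/2) = (11/2)·(3/2)·(-1/2)·(-5/2)/[(2)·(-2)·(-4)·(-6)] = -55/512
L_2(9/2) = (11/2)·(7/2)·(-1/2)·(-5/2)/[(4)·(2)·(-2)·(-4)] = 385/1024
L_3(9/2) = (11/2)·(7/2)·(3/2)·(-5/2)/[(6)·(4)·(2)·(-2)] = 385/512
L_4(9/2) = (11/2)·(7/2)·(3/2)·(-1/2)/[(8)·(6)·(4)·(2)] = -77/2048
Sum: (-1)·(35/2048) + (-6)·(-55/512) + 4·(385/1024) + 9·(385/512) + (-5)·(-77/2048) = 9305/1024

9305/1024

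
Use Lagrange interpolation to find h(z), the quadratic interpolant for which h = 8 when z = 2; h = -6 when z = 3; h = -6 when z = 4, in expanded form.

h(z) = 7z^2 - 49z + 78

Build the Lagrange basis polynomials:
L_0(z) = (z - 3)(z - 4) / [2] = (1/2)z^2 - (7/2)z + 6
L_1(z) = (z - 2)(z - 4) / [-1] = -z^2 + 6z - 8
L_2(z) = (z - 2)(z - 3) / [2] = (1/2)z^2 - (5/2)z + 3
h(z) = 8·L_0 + (-6)·L_1 + (-6)·L_2
  8·L_0(z) = 4z^2 - 28z + 48
  (-6)·L_1(z) = 6z^2 - 36z + 48
  (-6)·L_2(z) = -3z^2 + 15z - 18
Adding term by term: 7z^2 - 49z + 78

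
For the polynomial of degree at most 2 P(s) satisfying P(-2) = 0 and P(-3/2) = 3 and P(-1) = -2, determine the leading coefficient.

L_0(s) = (s + 3/2)(s + 1) / [1/2] = 2s^2 + 5s + 3
L_1(s) = (s + 2)(s + 1) / [-1/4] = -4s^2 - 12s - 8
L_2(s) = (s + 2)(s + 3/2) / [1/2] = 2s^2 + 7s + 6
P(s) = 0·L_0 + 3·L_1 + (-2)·L_2
Only the coefficient of s^2 is needed; take it from each L_i and combine:
0·(2) + 3·(-4) + (-2)·(2) = -16

-16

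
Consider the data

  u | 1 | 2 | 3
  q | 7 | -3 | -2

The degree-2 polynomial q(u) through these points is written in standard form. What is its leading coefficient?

11/2

Build the Lagrange basis polynomials:
L_0(u) = (u - 2)(u - 3) / [2] = (1/2)u^2 - (5/2)u + 3
L_1(u) = (u - 1)(u - 3) / [-1] = -u^2 + 4u - 3
L_2(u) = (u - 1)(u - 2) / [2] = (1/2)u^2 - (3/2)u + 1
q(u) = 7·L_0 + (-3)·L_1 + (-2)·L_2
Only the coefficient of u^2 is needed; take it from each L_i and combine:
7·(1/2) + (-3)·(-1) + (-2)·(1/2) = 11/2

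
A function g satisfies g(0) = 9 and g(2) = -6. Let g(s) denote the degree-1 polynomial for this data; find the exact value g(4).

Evaluate each Lagrange basis at s = 4:
L_0(4) = (2)/[(-2)] = -1
L_1(4) = (4)/[(2)] = 2
Sum: 9·(-1) + (-6)·(2) = -21

-21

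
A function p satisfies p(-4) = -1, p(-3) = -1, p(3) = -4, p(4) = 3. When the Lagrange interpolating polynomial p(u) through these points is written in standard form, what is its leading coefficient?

1/7

The leading coefficient equals the top divided difference p[-4,-3,3,4].
p[-4,-3] = (-1 - (-1)) / (-3 - (-4)) = 0
p[-3,3] = (-4 - (-1)) / (3 - (-3)) = -1/2
p[3,4] = (3 - (-4)) / (4 - 3) = 7
p[-4,-3,3] = (-1/2 - 0) / (3 - (-4)) = -1/14
p[-3,3,4] = (7 - (-1/2)) / (4 - (-3)) = 15/14
p[-4,-3,3,4] = (15/14 - (-1/14)) / (4 - (-4)) = 1/7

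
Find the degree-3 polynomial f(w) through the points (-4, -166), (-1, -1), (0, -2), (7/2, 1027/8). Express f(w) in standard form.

f(w) = 3w^3 + w^2 - 3w - 2

Newton's divided differences:
f[-4,-1] = (-1 - (-166)) / (-1 - (-4)) = 55
f[-1,0] = (-2 - (-1)) / (0 - (-1)) = -1
f[0,7/2] = (1027/8 - (-2)) / (7/2 - 0) = 149/4
f[-4,-1,0] = (-1 - 55) / (0 - (-4)) = -14
f[-1,0,7/2] = (149/4 - (-1)) / (7/2 - (-1)) = 17/2
f[-4,-1,0,7/2] = (17/2 - (-14)) / (7/2 - (-4)) = 3
f(w) = -166 + 55·(w + 4) + (-14)·(w + 4)(w + 1) + 3·(w + 4)(w + 1)w
Expanding: f(w) = 3w^3 + w^2 - 3w - 2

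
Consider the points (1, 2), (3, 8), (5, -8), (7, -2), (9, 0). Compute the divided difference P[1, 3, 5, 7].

11/12

P[1,3] = (8 - 2) / (3 - 1) = 3
P[3,5] = (-8 - 8) / (5 - 3) = -8
P[5,7] = (-2 - (-8)) / (7 - 5) = 3
P[1,3,5] = (-8 - 3) / (5 - 1) = -11/4
P[3,5,7] = (3 - (-8)) / (7 - 3) = 11/4
P[1,3,5,7] = (11/4 - (-11/4)) / (7 - 1) = 11/12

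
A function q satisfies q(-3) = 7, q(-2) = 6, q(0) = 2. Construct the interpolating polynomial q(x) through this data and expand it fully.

q(x) = -(1/3)x^2 - (8/3)x + 2

Newton's divided differences:
q[-3,-2] = (6 - 7) / (-2 - (-3)) = -1
q[-2,0] = (2 - 6) / (0 - (-2)) = -2
q[-3,-2,0] = (-2 - (-1)) / (0 - (-3)) = -1/3
q(x) = 7 + (-1)·(x + 3) + (-1/3)·(x + 3)(x + 2)
Expanding: q(x) = -(1/3)x^2 - (8/3)x + 2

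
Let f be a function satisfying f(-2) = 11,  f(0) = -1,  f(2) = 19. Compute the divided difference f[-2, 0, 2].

f[-2,0] = (-1 - 11) / (0 - (-2)) = -6
f[0,2] = (19 - (-1)) / (2 - 0) = 10
f[-2,0,2] = (10 - (-6)) / (2 - (-2)) = 4

4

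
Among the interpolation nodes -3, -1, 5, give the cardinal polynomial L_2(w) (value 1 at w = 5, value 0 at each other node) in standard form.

L_2(w) = (w + 3)(w + 1) / [(8)·(6)]
       = (w^2 + 4w + 3) / (48)

L_2(w) = (1/48)w^2 + (1/12)w + 1/16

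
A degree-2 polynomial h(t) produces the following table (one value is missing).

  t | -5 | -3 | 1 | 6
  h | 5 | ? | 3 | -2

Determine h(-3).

The 3 known values determine h uniquely (degree ≤ 2).
Evaluate each Lagrange basis at t = -3:
L_0(-3) = (-4)·(-9)/[(-6)·(-11)] = 6/11
L_1(-3) = (2)·(-9)/[(6)·(-5)] = 3/5
L_2(-3) = (2)·(-4)/[(11)·(5)] = -8/55
Sum: 5·(6/11) + 3·(3/5) + (-2)·(-8/55) = 53/11

53/11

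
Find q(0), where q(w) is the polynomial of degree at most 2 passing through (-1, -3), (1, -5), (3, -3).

-9/2

Evaluate each Lagrange basis at w = 0:
L_0(0) = (-1)·(-3)/[(-2)·(-4)] = 3/8
L_1(0) = (1)·(-3)/[(2)·(-2)] = 3/4
L_2(0) = (1)·(-1)/[(4)·(2)] = -1/8
Sum: (-3)·(3/8) + (-5)·(3/4) + (-3)·(-1/8) = -9/2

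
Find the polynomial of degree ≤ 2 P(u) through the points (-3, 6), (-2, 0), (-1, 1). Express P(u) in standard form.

Build the Lagrange basis polynomials:
L_0(u) = (u + 2)(u + 1) / [2] = (1/2)u^2 + (3/2)u + 1
L_1(u) = (u + 3)(u + 1) / [-1] = -u^2 - 4u - 3
L_2(u) = (u + 3)(u + 2) / [2] = (1/2)u^2 + (5/2)u + 3
P(u) = 6·L_0 + 0·L_1 + 1·L_2
  6·L_0(u) = 3u^2 + 9u + 6
  0·L_1(u) = 0
  1·L_2(u) = (1/2)u^2 + (5/2)u + 3
Adding term by term: (7/2)u^2 + (23/2)u + 9

P(u) = (7/2)u^2 + (23/2)u + 9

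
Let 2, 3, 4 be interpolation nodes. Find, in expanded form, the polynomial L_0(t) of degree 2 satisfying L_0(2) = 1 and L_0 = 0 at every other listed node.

L_0(t) = (1/2)t^2 - (7/2)t + 6

L_0(t) = (t - 3)(t - 4) / [(-1)·(-2)]
       = (t^2 - 7t + 12) / (2)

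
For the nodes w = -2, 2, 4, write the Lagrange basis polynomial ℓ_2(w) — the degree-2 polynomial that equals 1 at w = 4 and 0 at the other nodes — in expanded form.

ℓ_2(w) = (w + 2)(w - 2) / [(6)·(2)]
       = (w^2 - 4) / (12)

ℓ_2(w) = (1/12)w^2 - 1/3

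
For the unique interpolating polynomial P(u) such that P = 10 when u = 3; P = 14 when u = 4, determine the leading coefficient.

L_0(u) = (u - 4) / [-1] = -u + 4
L_1(u) = (u - 3) / [1] = u - 3
P(u) = 10·L_0 + 14·L_1
Only the coefficient of u is needed; take it from each L_i and combine:
10·(-1) + 14·(1) = 4

4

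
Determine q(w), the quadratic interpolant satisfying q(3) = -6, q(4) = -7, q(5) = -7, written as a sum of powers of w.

q(w) = (1/2)w^2 - (9/2)w + 3

L_0(w) = (w - 4)(w - 5) / [2] = (1/2)w^2 - (9/2)w + 10
L_1(w) = (w - 3)(w - 5) / [-1] = -w^2 + 8w - 15
L_2(w) = (w - 3)(w - 4) / [2] = (1/2)w^2 - (7/2)w + 6
q(w) = (-6)·L_0 + (-7)·L_1 + (-7)·L_2
  (-6)·L_0(w) = -3w^2 + 27w - 60
  (-7)·L_1(w) = 7w^2 - 56w + 105
  (-7)·L_2(w) = -(7/2)w^2 + (49/2)w - 42
Adding term by term: (1/2)w^2 - (9/2)w + 3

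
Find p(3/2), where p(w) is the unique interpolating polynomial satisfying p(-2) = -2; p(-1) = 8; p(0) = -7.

Evaluate each Lagrange basis at w = 3/2:
L_0(3/2) = (5/2)·(3/2)/[(-1)·(-2)] = 15/8
L_1(3/2) = (7/2)·(3/2)/[(1)·(-1)] = -21/4
L_2(3/2) = (7/2)·(5/2)/[(2)·(1)] = 35/8
Sum: (-2)·(15/8) + 8·(-21/4) + (-7)·(35/8) = -611/8

-611/8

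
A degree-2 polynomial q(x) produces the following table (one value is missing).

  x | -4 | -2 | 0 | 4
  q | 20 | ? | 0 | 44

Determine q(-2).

The 3 known values determine q uniquely (degree ≤ 2).
L_0(-2) = (-2)·(-6)/[(-4)·(-8)] = 3/8
L_1(-2) = (2)·(-6)/[(4)·(-4)] = 3/4
L_2(-2) = (2)·(-2)/[(8)·(4)] = -1/8
Sum: 20·(3/8) + 0 + 44·(-1/8) = 2

2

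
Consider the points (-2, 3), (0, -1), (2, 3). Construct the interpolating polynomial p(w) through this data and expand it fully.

p(w) = w^2 - 1

Newton's divided differences:
p[-2,0] = (-1 - 3) / (0 - (-2)) = -2
p[0,2] = (3 - (-1)) / (2 - 0) = 2
p[-2,0,2] = (2 - (-2)) / (2 - (-2)) = 1
p(w) = 3 + (-2)·(w + 2) + 1·(w + 2)w
Expanding: p(w) = w^2 - 1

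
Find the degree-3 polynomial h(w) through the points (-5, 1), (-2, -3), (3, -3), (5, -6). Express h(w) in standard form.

h(w) = -(4/105)w^3 + (1/70)w^2 + (53/210)w - 20/7

L_0(w) = (w + 2)(w - 3)(w - 5) / [-240] = -(1/240)w^3 + (1/40)w^2 + (1/240)w - 1/8
L_1(w) = (w + 5)(w - 3)(w - 5) / [105] = (1/105)w^3 - (1/35)w^2 - (5/21)w + 5/7
L_2(w) = (w + 5)(w + 2)(w - 5) / [-80] = -(1/80)w^3 - (1/40)w^2 + (5/16)w + 5/8
L_3(w) = (w + 5)(w + 2)(w - 3) / [140] = (1/140)w^3 + (1/35)w^2 - (11/140)w - 3/14
h(w) = 1·L_0 + (-3)·L_1 + (-3)·L_2 + (-6)·L_3
  1·L_0(w) = -(1/240)w^3 + (1/40)w^2 + (1/240)w - 1/8
  (-3)·L_1(w) = -(1/35)w^3 + (3/35)w^2 + (5/7)w - 15/7
  (-3)·L_2(w) = (3/80)w^3 + (3/40)w^2 - (15/16)w - 15/8
  (-6)·L_3(w) = -(3/70)w^3 - (6/35)w^2 + (33/70)w + 9/7
Adding term by term: -(4/105)w^3 + (1/70)w^2 + (53/210)w - 20/7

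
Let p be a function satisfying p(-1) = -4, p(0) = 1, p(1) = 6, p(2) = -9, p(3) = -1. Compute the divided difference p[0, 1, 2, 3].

p[0,1] = (6 - 1) / (1 - 0) = 5
p[1,2] = (-9 - 6) / (2 - 1) = -15
p[2,3] = (-1 - (-9)) / (3 - 2) = 8
p[0,1,2] = (-15 - 5) / (2 - 0) = -10
p[1,2,3] = (8 - (-15)) / (3 - 1) = 23/2
p[0,1,2,3] = (23/2 - (-10)) / (3 - 0) = 43/6

43/6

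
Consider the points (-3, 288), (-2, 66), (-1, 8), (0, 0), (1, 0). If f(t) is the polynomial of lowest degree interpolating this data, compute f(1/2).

L_0(1/2) = (5/2)·(3/2)·(1/2)·(-1/2)/[(-1)·(-2)·(-3)·(-4)] = -5/128
L_1(1/2) = (7/2)·(3/2)·(1/2)·(-1/2)/[(1)·(-1)·(-2)·(-3)] = 7/32
L_2(1/2) = (7/2)·(5/2)·(1/2)·(-1/2)/[(2)·(1)·(-1)·(-2)] = -35/64
L_3(1/2) = (7/2)·(5/2)·(3/2)·(-1/2)/[(3)·(2)·(1)·(-1)] = 35/32
L_4(1/2) = (7/2)·(5/2)·(3/2)·(1/2)/[(4)·(3)·(2)·(1)] = 35/128
Sum: 288·(-5/128) + 66·(7/32) + 8·(-35/64) + 0 + 0 = -19/16

-19/16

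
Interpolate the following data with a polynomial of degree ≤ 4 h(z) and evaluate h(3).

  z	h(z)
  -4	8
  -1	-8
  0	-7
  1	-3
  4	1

97/20

L_0(3) = (4)·(3)·(2)·(-1)/[(-3)·(-4)·(-5)·(-8)] = -1/20
L_1(3) = (7)·(3)·(2)·(-1)/[(3)·(-1)·(-2)·(-5)] = 7/5
L_2(3) = (7)·(4)·(2)·(-1)/[(4)·(1)·(-1)·(-4)] = -7/2
L_3(3) = (7)·(4)·(3)·(-1)/[(5)·(2)·(1)·(-3)] = 14/5
L_4(3) = (7)·(4)·(3)·(2)/[(8)·(5)·(4)·(3)] = 7/20
Sum: 8·(-1/20) + (-8)·(7/5) + (-7)·(-7/2) + (-3)·(14/5) + 1·(7/20) = 97/20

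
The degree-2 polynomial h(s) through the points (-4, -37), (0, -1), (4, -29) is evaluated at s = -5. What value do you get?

Evaluate each Lagrange basis at s = -5:
L_0(-5) = (-5)·(-9)/[(-4)·(-8)] = 45/32
L_1(-5) = (-1)·(-9)/[(4)·(-4)] = -9/16
L_2(-5) = (-1)·(-5)/[(8)·(4)] = 5/32
Sum: (-37)·(45/32) + (-1)·(-9/16) + (-29)·(5/32) = -56

-56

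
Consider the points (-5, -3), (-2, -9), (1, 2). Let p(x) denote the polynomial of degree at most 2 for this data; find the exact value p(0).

Using Newton's divided-difference form:
p[-5,-2] = (-9 - (-3)) / (-2 - (-5)) = -2
p[-2,1] = (2 - (-9)) / (1 - (-2)) = 11/3
p[-5,-2,1] = (11/3 - (-2)) / (1 - (-5)) = 17/18
p(0) = -3 + (-2)·(5) + (17/18)·(5)·(2) = -32/9

-32/9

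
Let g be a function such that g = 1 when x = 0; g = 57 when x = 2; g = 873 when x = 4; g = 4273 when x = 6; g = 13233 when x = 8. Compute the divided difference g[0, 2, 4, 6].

g[0,2] = (57 - 1) / (2 - 0) = 28
g[2,4] = (873 - 57) / (4 - 2) = 408
g[4,6] = (4273 - 873) / (6 - 4) = 1700
g[0,2,4] = (408 - 28) / (4 - 0) = 95
g[2,4,6] = (1700 - 408) / (6 - 2) = 323
g[0,2,4,6] = (323 - 95) / (6 - 0) = 38

38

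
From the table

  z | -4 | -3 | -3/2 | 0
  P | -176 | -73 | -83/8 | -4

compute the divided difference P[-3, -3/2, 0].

P[-3,-3/2] = (-83/8 - (-73)) / (-3/2 - (-3)) = 167/4
P[-3/2,0] = (-4 - (-83/8)) / (0 - (-3/2)) = 17/4
P[-3,-3/2,0] = (17/4 - 167/4) / (0 - (-3)) = -25/2

-25/2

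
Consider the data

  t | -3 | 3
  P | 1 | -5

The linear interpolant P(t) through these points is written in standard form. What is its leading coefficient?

The leading coefficient equals the top divided difference P[-3,3].
P[-3,3] = (-5 - 1) / (3 - (-3)) = -1

-1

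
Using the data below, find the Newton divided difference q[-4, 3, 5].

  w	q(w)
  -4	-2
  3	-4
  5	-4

q[-4,3] = (-4 - (-2)) / (3 - (-4)) = -2/7
q[3,5] = (-4 - (-4)) / (5 - 3) = 0
q[-4,3,5] = (0 - (-2/7)) / (5 - (-4)) = 2/63

2/63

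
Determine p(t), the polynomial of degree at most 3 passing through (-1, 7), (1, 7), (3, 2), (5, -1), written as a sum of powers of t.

p(t) = (7/48)t^3 - (17/16)t^2 - (7/48)t + 129/16

Build the Lagrange basis polynomials:
L_0(t) = (t - 1)(t - 3)(t - 5) / [-48] = -(1/48)t^3 + (3/16)t^2 - (23/48)t + 5/16
L_1(t) = (t + 1)(t - 3)(t - 5) / [16] = (1/16)t^3 - (7/16)t^2 + (7/16)t + 15/16
L_2(t) = (t + 1)(t - 1)(t - 5) / [-16] = -(1/16)t^3 + (5/16)t^2 + (1/16)t - 5/16
L_3(t) = (t + 1)(t - 1)(t - 3) / [48] = (1/48)t^3 - (1/16)t^2 - (1/48)t + 1/16
p(t) = 7·L_0 + 7·L_1 + 2·L_2 + (-1)·L_3
  7·L_0(t) = -(7/48)t^3 + (21/16)t^2 - (161/48)t + 35/16
  7·L_1(t) = (7/16)t^3 - (49/16)t^2 + (49/16)t + 105/16
  2·L_2(t) = -(1/8)t^3 + (5/8)t^2 + (1/8)t - 5/8
  (-1)·L_3(t) = -(1/48)t^3 + (1/16)t^2 + (1/48)t - 1/16
Adding term by term: (7/48)t^3 - (17/16)t^2 - (7/48)t + 129/16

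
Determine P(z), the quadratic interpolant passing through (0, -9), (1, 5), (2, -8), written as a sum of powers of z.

P(z) = -(27/2)z^2 + (55/2)z - 9

Newton's divided differences:
P[0,1] = (5 - (-9)) / (1 - 0) = 14
P[1,2] = (-8 - 5) / (2 - 1) = -13
P[0,1,2] = (-13 - 14) / (2 - 0) = -27/2
P(z) = -9 + 14·z + (-27/2)·z(z - 1)
Expanding: P(z) = -(27/2)z^2 + (55/2)z - 9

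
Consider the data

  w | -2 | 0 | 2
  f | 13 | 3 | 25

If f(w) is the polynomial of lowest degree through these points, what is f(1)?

Using Newton's divided-difference form:
f[-2,0] = (3 - 13) / (0 - (-2)) = -5
f[0,2] = (25 - 3) / (2 - 0) = 11
f[-2,0,2] = (11 - (-5)) / (2 - (-2)) = 4
f(1) = 13 + (-5)·(3) + 4·(3)·(1) = 10

10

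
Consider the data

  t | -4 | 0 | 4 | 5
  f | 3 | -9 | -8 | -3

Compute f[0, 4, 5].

19/20

f[0,4] = (-8 - (-9)) / (4 - 0) = 1/4
f[4,5] = (-3 - (-8)) / (5 - 4) = 5
f[0,4,5] = (5 - 1/4) / (5 - 0) = 19/20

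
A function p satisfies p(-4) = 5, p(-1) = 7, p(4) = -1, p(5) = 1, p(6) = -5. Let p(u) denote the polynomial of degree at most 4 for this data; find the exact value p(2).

-818/105

Using Newton's divided-difference form:
p[-4,-1] = (7 - 5) / (-1 - (-4)) = 2/3
p[-1,4] = (-1 - 7) / (4 - (-1)) = -8/5
p[4,5] = (1 - (-1)) / (5 - 4) = 2
p[5,6] = (-5 - 1) / (6 - 5) = -6
p[-4,-1,4] = (-8/5 - 2/3) / (4 - (-4)) = -17/60
p[-1,4,5] = (2 - (-8/5)) / (5 - (-1)) = 3/5
p[4,5,6] = (-6 - 2) / (6 - 4) = -4
p[-4,-1,4,5] = (3/5 - (-17/60)) / (5 - (-4)) = 53/540
p[-1,4,5,6] = (-4 - 3/5) / (6 - (-1)) = -23/35
p[-4,-1,4,5,6] = (-23/35 - 53/540) / (6 - (-4)) = -571/7560
p(2) = 5 + (2/3)·(6) + (-17/60)·(6)·(3) + (53/540)·(6)·(3)·(-2) + (-571/7560)·(6)·(3)·(-2)·(-3) = -818/105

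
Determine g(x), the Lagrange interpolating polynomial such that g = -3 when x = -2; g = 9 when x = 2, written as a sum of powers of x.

Build the Lagrange basis polynomials:
L_0(x) = (x - 2) / [-4] = -(1/4)x + 1/2
L_1(x) = (x + 2) / [4] = (1/4)x + 1/2
g(x) = (-3)·L_0 + 9·L_1
  (-3)·L_0(x) = (3/4)x - 3/2
  9·L_1(x) = (9/4)x + 9/2
Adding term by term: 3x + 3

g(x) = 3x + 3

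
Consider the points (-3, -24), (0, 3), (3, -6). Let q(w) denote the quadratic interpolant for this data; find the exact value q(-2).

Evaluate each Lagrange basis at w = -2:
L_0(-2) = (-2)·(-5)/[(-3)·(-6)] = 5/9
L_1(-2) = (1)·(-5)/[(3)·(-3)] = 5/9
L_2(-2) = (1)·(-2)/[(6)·(3)] = -1/9
Sum: (-24)·(5/9) + 3·(5/9) + (-6)·(-1/9) = -11

-11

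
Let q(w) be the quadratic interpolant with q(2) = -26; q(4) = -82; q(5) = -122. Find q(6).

-170

Using Newton's divided-difference form:
q[2,4] = (-82 - (-26)) / (4 - 2) = -28
q[4,5] = (-122 - (-82)) / (5 - 4) = -40
q[2,4,5] = (-40 - (-28)) / (5 - 2) = -4
q(6) = -26 + (-28)·(4) + (-4)·(4)·(2) = -170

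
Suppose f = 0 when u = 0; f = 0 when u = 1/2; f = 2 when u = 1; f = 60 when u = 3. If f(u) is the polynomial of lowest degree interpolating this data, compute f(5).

L_0(5) = (9/2)·(4)·(2)/[(-1/2)·(-1)·(-3)] = -24
L_1(5) = (5)·(4)·(2)/[(1/2)·(-1/2)·(-5/2)] = 64
L_2(5) = (5)·(9/2)·(2)/[(1)·(1/2)·(-2)] = -45
L_3(5) = (5)·(9/2)·(4)/[(3)·(5/2)·(2)] = 6
Sum: 0 + 0 + 2·(-45) + 60·(6) = 270

270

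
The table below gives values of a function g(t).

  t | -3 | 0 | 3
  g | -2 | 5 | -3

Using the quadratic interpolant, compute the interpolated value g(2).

Evaluate each Lagrange basis at t = 2:
L_0(2) = (2)·(-1)/[(-3)·(-6)] = -1/9
L_1(2) = (5)·(-1)/[(3)·(-3)] = 5/9
L_2(2) = (5)·(2)/[(6)·(3)] = 5/9
Sum: (-2)·(-1/9) + 5·(5/9) + (-3)·(5/9) = 4/3

4/3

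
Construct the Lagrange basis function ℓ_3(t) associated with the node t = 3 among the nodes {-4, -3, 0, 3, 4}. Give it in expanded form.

ℓ_3(t) = -(1/126)t^4 - (1/42)t^3 + (8/63)t^2 + (8/21)t

ℓ_3(t) = (t + 4)(t + 3)t(t - 4) / [(7)·(6)·(3)·(-1)]
       = (t^4 + 3t^3 - 16t^2 - 48t) / (-126)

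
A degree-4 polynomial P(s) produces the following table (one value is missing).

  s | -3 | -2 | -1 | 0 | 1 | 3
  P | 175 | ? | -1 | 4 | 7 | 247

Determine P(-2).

22

The 5 known values determine P uniquely (degree ≤ 4).
L_0(-2) = (-1)·(-2)·(-3)·(-5)/[(-2)·(-3)·(-4)·(-6)] = 5/24
L_1(-2) = (1)·(-2)·(-3)·(-5)/[(2)·(-1)·(-2)·(-4)] = 15/8
L_2(-2) = (1)·(-1)·(-3)·(-5)/[(3)·(1)·(-1)·(-3)] = -5/3
L_3(-2) = (1)·(-1)·(-2)·(-5)/[(4)·(2)·(1)·(-2)] = 5/8
L_4(-2) = (1)·(-1)·(-2)·(-3)/[(6)·(4)·(3)·(2)] = -1/24
Sum: 175·(5/24) + (-1)·(15/8) + 4·(-5/3) + 7·(5/8) + 247·(-1/24) = 22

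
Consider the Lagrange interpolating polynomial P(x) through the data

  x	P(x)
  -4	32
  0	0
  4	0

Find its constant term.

0

L_0(x) = x(x - 4) / [32] = (1/32)x^2 - (1/8)x
L_1(x) = (x + 4)(x - 4) / [-16] = -(1/16)x^2 + 1
L_2(x) = (x + 4)x / [32] = (1/32)x^2 + (1/8)x
P(x) = 32·L_0 + 0·L_1 + 0·L_2
Only the constant term is needed; take it from each L_i and combine:
32·(0) + 0·(1) + 0·(0) = 0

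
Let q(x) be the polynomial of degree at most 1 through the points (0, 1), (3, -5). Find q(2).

L_0(2) = (-1)/[(-3)] = 1/3
L_1(2) = (2)/[(3)] = 2/3
Sum: 1·(1/3) + (-5)·(2/3) = -3

-3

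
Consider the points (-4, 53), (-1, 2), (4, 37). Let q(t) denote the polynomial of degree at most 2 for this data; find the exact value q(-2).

Using Newton's divided-difference form:
q[-4,-1] = (2 - 53) / (-1 - (-4)) = -17
q[-1,4] = (37 - 2) / (4 - (-1)) = 7
q[-4,-1,4] = (7 - (-17)) / (4 - (-4)) = 3
q(-2) = 53 + (-17)·(2) + 3·(2)·(-1) = 13

13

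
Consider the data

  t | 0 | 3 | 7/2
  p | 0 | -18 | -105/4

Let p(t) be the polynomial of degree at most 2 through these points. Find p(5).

-60

L_0(5) = (2)·(3/2)/[(-3)·(-7/2)] = 2/7
L_1(5) = (5)·(3/2)/[(3)·(-1/2)] = -5
L_2(5) = (5)·(2)/[(7/2)·(1/2)] = 40/7
Sum: 0 + (-18)·(-5) + (-105/4)·(40/7) = -60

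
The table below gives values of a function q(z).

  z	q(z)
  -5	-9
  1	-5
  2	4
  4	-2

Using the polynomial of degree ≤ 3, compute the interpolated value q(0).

L_0(0) = (-1)·(-2)·(-4)/[(-6)·(-7)·(-9)] = 4/189
L_1(0) = (5)·(-2)·(-4)/[(6)·(-1)·(-3)] = 20/9
L_2(0) = (5)·(-1)·(-4)/[(7)·(1)·(-2)] = -10/7
L_3(0) = (5)·(-1)·(-2)/[(9)·(3)·(2)] = 5/27
Sum: (-9)·(4/189) + (-5)·(20/9) + 4·(-10/7) + (-2)·(5/27) = -3286/189

-3286/189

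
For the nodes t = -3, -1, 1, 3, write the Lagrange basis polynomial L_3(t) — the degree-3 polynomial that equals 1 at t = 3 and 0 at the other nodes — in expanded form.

L_3(t) = (1/48)t^3 + (1/16)t^2 - (1/48)t - 1/16

L_3(t) = (t + 3)(t + 1)(t - 1) / [(6)·(4)·(2)]
       = (t^3 + 3t^2 - t - 3) / (48)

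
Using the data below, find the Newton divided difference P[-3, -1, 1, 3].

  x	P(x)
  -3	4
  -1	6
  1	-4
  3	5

31/48

P[-3,-1] = (6 - 4) / (-1 - (-3)) = 1
P[-1,1] = (-4 - 6) / (1 - (-1)) = -5
P[1,3] = (5 - (-4)) / (3 - 1) = 9/2
P[-3,-1,1] = (-5 - 1) / (1 - (-3)) = -3/2
P[-1,1,3] = (9/2 - (-5)) / (3 - (-1)) = 19/8
P[-3,-1,1,3] = (19/8 - (-3/2)) / (3 - (-3)) = 31/48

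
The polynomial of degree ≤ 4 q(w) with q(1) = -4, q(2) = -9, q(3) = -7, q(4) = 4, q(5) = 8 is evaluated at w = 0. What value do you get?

-12

L_0(0) = (-2)·(-3)·(-4)·(-5)/[(-1)·(-2)·(-3)·(-4)] = 5
L_1(0) = (-1)·(-3)·(-4)·(-5)/[(1)·(-1)·(-2)·(-3)] = -10
L_2(0) = (-1)·(-2)·(-4)·(-5)/[(2)·(1)·(-1)·(-2)] = 10
L_3(0) = (-1)·(-2)·(-3)·(-5)/[(3)·(2)·(1)·(-1)] = -5
L_4(0) = (-1)·(-2)·(-3)·(-4)/[(4)·(3)·(2)·(1)] = 1
Sum: (-4)·(5) + (-9)·(-10) + (-7)·(10) + 4·(-5) + 8·(1) = -12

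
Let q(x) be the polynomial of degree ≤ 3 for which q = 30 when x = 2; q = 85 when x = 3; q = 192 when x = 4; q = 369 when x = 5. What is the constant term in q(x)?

L_0(x) = (x - 3)(x - 4)(x - 5) / [-6] = -(1/6)x^3 + 2x^2 - (47/6)x + 10
L_1(x) = (x - 2)(x - 4)(x - 5) / [2] = (1/2)x^3 - (11/2)x^2 + 19x - 20
L_2(x) = (x - 2)(x - 3)(x - 5) / [-2] = -(1/2)x^3 + 5x^2 - (31/2)x + 15
L_3(x) = (x - 2)(x - 3)(x - 4) / [6] = (1/6)x^3 - (3/2)x^2 + (13/3)x - 4
q(x) = 30·L_0 + 85·L_1 + 192·L_2 + 369·L_3
Only the constant term is needed; take it from each L_i and combine:
30·(10) + 85·(-20) + 192·(15) + 369·(-4) = 4

4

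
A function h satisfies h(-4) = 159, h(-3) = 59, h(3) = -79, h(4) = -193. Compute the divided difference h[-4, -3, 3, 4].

h[-4,-3] = (59 - 159) / (-3 - (-4)) = -100
h[-3,3] = (-79 - 59) / (3 - (-3)) = -23
h[3,4] = (-193 - (-79)) / (4 - 3) = -114
h[-4,-3,3] = (-23 - (-100)) / (3 - (-4)) = 11
h[-3,3,4] = (-114 - (-23)) / (4 - (-3)) = -13
h[-4,-3,3,4] = (-13 - 11) / (4 - (-4)) = -3

-3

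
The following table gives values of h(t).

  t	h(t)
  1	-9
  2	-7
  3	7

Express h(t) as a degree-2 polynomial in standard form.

h(t) = 6t^2 - 16t + 1

Build the Lagrange basis polynomials:
L_0(t) = (t - 2)(t - 3) / [2] = (1/2)t^2 - (5/2)t + 3
L_1(t) = (t - 1)(t - 3) / [-1] = -t^2 + 4t - 3
L_2(t) = (t - 1)(t - 2) / [2] = (1/2)t^2 - (3/2)t + 1
h(t) = (-9)·L_0 + (-7)·L_1 + 7·L_2
  (-9)·L_0(t) = -(9/2)t^2 + (45/2)t - 27
  (-7)·L_1(t) = 7t^2 - 28t + 21
  7·L_2(t) = (7/2)t^2 - (21/2)t + 7
Adding term by term: 6t^2 - 16t + 1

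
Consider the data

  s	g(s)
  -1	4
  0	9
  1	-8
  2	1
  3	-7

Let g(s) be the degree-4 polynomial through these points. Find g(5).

-701

Using Newton's divided-difference form:
g[-1,0] = (9 - 4) / (0 - (-1)) = 5
g[0,1] = (-8 - 9) / (1 - 0) = -17
g[1,2] = (1 - (-8)) / (2 - 1) = 9
g[2,3] = (-7 - 1) / (3 - 2) = -8
g[-1,0,1] = (-17 - 5) / (1 - (-1)) = -11
g[0,1,2] = (9 - (-17)) / (2 - 0) = 13
g[1,2,3] = (-8 - 9) / (3 - 1) = -17/2
g[-1,0,1,2] = (13 - (-11)) / (2 - (-1)) = 8
g[0,1,2,3] = (-17/2 - 13) / (3 - 0) = -43/6
g[-1,0,1,2,3] = (-43/6 - 8) / (3 - (-1)) = -91/24
g(5) = 4 + 5·(6) + (-11)·(6)·(5) + 8·(6)·(5)·(4) + (-91/24)·(6)·(5)·(4)·(3) = -701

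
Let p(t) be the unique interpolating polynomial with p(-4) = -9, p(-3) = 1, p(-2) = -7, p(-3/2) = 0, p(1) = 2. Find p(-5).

-7679/50

Using Newton's divided-difference form:
p[-4,-3] = (1 - (-9)) / (-3 - (-4)) = 10
p[-3,-2] = (-7 - 1) / (-2 - (-3)) = -8
p[-2,-3/2] = (0 - (-7)) / (-3/2 - (-2)) = 14
p[-3/2,1] = (2 - 0) / (1 - (-3/2)) = 4/5
p[-4,-3,-2] = (-8 - 10) / (-2 - (-4)) = -9
p[-3,-2,-3/2] = (14 - (-8)) / (-3/2 - (-3)) = 44/3
p[-2,-3/2,1] = (4/5 - 14) / (1 - (-2)) = -22/5
p[-4,-3,-2,-3/2] = (44/3 - (-9)) / (-3/2 - (-4)) = 142/15
p[-3,-2,-3/2,1] = (-22/5 - 44/3) / (1 - (-3)) = -143/30
p[-4,-3,-2,-3/2,1] = (-143/30 - 142/15) / (1 - (-4)) = -427/150
p(-5) = -9 + 10·(-1) + (-9)·(-1)·(-2) + (142/15)·(-1)·(-2)·(-3) + (-427/150)·(-1)·(-2)·(-3)·(-7/2) = -7679/50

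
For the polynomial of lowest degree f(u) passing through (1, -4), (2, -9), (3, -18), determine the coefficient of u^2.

The leading coefficient equals the top divided difference f[1,2,3].
f[1,2] = (-9 - (-4)) / (2 - 1) = -5
f[2,3] = (-18 - (-9)) / (3 - 2) = -9
f[1,2,3] = (-9 - (-5)) / (3 - 1) = -2

-2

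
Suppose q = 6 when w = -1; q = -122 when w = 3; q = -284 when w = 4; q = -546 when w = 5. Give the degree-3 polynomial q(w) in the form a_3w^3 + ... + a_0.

q(w) = -4w^3 - 2w^2 + 4

Build the Lagrange basis polynomials:
L_0(w) = (w - 3)(w - 4)(w - 5) / [-120] = -(1/120)w^3 + (1/10)w^2 - (47/120)w + 1/2
L_1(w) = (w + 1)(w - 4)(w - 5) / [8] = (1/8)w^3 - w^2 + (11/8)w + 5/2
L_2(w) = (w + 1)(w - 3)(w - 5) / [-5] = -(1/5)w^3 + (7/5)w^2 - (7/5)w - 3
L_3(w) = (w + 1)(w - 3)(w - 4) / [12] = (1/12)w^3 - (1/2)w^2 + (5/12)w + 1
q(w) = 6·L_0 + (-122)·L_1 + (-284)·L_2 + (-546)·L_3
  6·L_0(w) = -(1/20)w^3 + (3/5)w^2 - (47/20)w + 3
  (-122)·L_1(w) = -(61/4)w^3 + 122w^2 - (671/4)w - 305
  (-284)·L_2(w) = (284/5)w^3 - (1988/5)w^2 + (1988/5)w + 852
  (-546)·L_3(w) = -(91/2)w^3 + 273w^2 - (455/2)w - 546
Adding term by term: -4w^3 - 2w^2 + 4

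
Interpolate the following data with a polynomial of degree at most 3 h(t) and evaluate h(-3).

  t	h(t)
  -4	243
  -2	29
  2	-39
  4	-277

Using Newton's divided-difference form:
h[-4,-2] = (29 - 243) / (-2 - (-4)) = -107
h[-2,2] = (-39 - 29) / (2 - (-2)) = -17
h[2,4] = (-277 - (-39)) / (4 - 2) = -119
h[-4,-2,2] = (-17 - (-107)) / (2 - (-4)) = 15
h[-2,2,4] = (-119 - (-17)) / (4 - (-2)) = -17
h[-4,-2,2,4] = (-17 - 15) / (4 - (-4)) = -4
h(-3) = 243 + (-107)·(1) + 15·(1)·(-1) + (-4)·(1)·(-1)·(-5) = 101

101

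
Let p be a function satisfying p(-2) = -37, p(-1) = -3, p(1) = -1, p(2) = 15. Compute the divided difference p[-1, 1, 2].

5

p[-1,1] = (-1 - (-3)) / (1 - (-1)) = 1
p[1,2] = (15 - (-1)) / (2 - 1) = 16
p[-1,1,2] = (16 - 1) / (2 - (-1)) = 5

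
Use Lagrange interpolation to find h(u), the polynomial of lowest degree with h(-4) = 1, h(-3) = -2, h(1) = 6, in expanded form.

h(u) = u^2 + 4u + 1

Build the Lagrange basis polynomials:
L_0(u) = (u + 3)(u - 1) / [5] = (1/5)u^2 + (2/5)u - 3/5
L_1(u) = (u + 4)(u - 1) / [-4] = -(1/4)u^2 - (3/4)u + 1
L_2(u) = (u + 4)(u + 3) / [20] = (1/20)u^2 + (7/20)u + 3/5
h(u) = 1·L_0 + (-2)·L_1 + 6·L_2
  1·L_0(u) = (1/5)u^2 + (2/5)u - 3/5
  (-2)·L_1(u) = (1/2)u^2 + (3/2)u - 2
  6·L_2(u) = (3/10)u^2 + (21/10)u + 18/5
Adding term by term: u^2 + 4u + 1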